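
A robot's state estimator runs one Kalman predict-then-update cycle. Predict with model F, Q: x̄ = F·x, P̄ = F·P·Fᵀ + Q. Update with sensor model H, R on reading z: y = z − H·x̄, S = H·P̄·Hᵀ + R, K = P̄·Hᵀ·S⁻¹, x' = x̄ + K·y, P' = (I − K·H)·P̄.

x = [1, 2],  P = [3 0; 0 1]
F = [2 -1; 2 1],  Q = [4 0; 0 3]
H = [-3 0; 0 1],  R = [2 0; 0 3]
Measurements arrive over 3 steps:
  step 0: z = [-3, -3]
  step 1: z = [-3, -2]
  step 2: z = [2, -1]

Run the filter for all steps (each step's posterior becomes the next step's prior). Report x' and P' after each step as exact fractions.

step 0: x̄ = F·x = [0, 4]
step 0: P̄ = F·P·Fᵀ + Q = [17 11; 11 16]
step 0: y = z − H·x̄ = [-3, -7]
step 0: S = H·P̄·Hᵀ + R = [155 -33; -33 19]
step 0: K = P̄·Hᵀ·S⁻¹ = [-303/928 11/928; -99/1856 1391/1856]
step 0: x' = x̄ + K·y = [26/29, -63/58]
step 0: P' = (I − K·H)·P̄ = [101/464 33/928; 33/928 4173/1856]
step 1: x̄ = F·x = [167/58, 41/58]
step 1: P̄ = F·P·Fᵀ + Q = [12949/1856 -2557/1856; -2557/1856 11621/1856]
step 1: y = z − H·x̄ = [327/58, -157/58]
step 1: S = H·P̄·Hᵀ + R = [120253/1856 7671/1856; 7671/1856 17189/1856]
step 1: K = P̄·Hᵀ·S⁻¹ = [-174603/540998 -2557/540998; 23013/1081996 721237/1081996]
step 1: x' = x̄ + K·y = [580223/540998, -1057709/1081996]
step 1: P' = (I − K·H)·P̄ = [58201/270499 -7671/540998; -7671/540998 2163711/1081996]
step 2: x̄ = F·x = [3378601/1081996, 1263183/1081996]
step 2: P̄ = F·P·Fᵀ + Q = [7484279/1081996 -1232495/1081996; -1232495/1081996 6279547/1081996]
step 2: y = z − H·x̄ = [12299795/1081996, -2345179/1081996]
step 2: S = H·P̄·Hᵀ + R = [69522503/1081996 3697485/1081996; 3697485/1081996 9525535/1081996]
step 2: K = P̄·Hᵀ·S⁻¹ = [-19345557/59941778 -246499/59941778; 2218491/119883556 390850271/599417780]
step 2: x' = x̄ + K·y = [-32208021/59941778, -21261239/599417780]
step 2: P' = (I − K·H)·P̄ = [6448519/29970889 -739497/59941778; -739497/59941778 1172550813/599417780]

step 0: x' = [26/29, -63/58], P' = [101/464 33/928; 33/928 4173/1856]
step 1: x' = [580223/540998, -1057709/1081996], P' = [58201/270499 -7671/540998; -7671/540998 2163711/1081996]
step 2: x' = [-32208021/59941778, -21261239/599417780], P' = [6448519/29970889 -739497/59941778; -739497/59941778 1172550813/599417780]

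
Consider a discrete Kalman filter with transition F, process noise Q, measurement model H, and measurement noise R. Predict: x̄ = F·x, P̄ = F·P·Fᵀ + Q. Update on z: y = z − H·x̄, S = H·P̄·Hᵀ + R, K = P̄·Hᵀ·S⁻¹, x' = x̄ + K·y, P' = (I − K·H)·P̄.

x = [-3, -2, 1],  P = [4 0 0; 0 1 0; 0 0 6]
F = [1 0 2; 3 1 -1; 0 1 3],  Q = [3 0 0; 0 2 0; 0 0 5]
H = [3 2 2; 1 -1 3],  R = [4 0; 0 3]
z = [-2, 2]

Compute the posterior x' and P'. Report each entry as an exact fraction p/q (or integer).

x̄ = F·x = [-1, -12, 1]
P̄ = F·P·Fᵀ + Q = [31 0 36; 0 45 -17; 36 -17 60]
y = z − H·x̄ = [23, -12]
S = H·P̄·Hᵀ + R = [999 691; 691 937]
K = P̄·Hᵀ·S⁻¹ = [29278/229291 12423/229291; 59404/229291 -67300/229291; 20775/458582 98713/458582]
x' = x̄ + K·y = [295027/229291, -577600/229291, -248149/458582]
P' = (I − K·H)·P̄ = [550354/229291 -446960/229291 -320015/229291; -446960/229291 530671/229291 258577/229291; -320015/229291 258577/229291 484441/458582]

x' = [295027/229291, -577600/229291, -248149/458582]
P' = [550354/229291 -446960/229291 -320015/229291; -446960/229291 530671/229291 258577/229291; -320015/229291 258577/229291 484441/458582]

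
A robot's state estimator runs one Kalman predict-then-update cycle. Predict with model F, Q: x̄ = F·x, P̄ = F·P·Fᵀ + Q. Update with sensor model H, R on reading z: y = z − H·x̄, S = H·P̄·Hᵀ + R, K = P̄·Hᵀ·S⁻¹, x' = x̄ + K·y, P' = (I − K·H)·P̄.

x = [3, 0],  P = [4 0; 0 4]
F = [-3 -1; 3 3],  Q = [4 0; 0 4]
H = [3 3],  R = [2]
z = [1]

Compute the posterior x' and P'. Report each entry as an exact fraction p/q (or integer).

x' = [-987/109, 1023/109]
P' = [4724/109 -4728/109; -4728/109 4756/109]

x̄ = F·x = [-9, 9]
P̄ = F·P·Fᵀ + Q = [44 -48; -48 76]
y = z − H·x̄ = [1]
S = H·P̄·Hᵀ + R = [218]
K = P̄·Hᵀ·S⁻¹ = [-6/109; 42/109]
x' = x̄ + K·y = [-987/109, 1023/109]
P' = (I − K·H)·P̄ = [4724/109 -4728/109; -4728/109 4756/109]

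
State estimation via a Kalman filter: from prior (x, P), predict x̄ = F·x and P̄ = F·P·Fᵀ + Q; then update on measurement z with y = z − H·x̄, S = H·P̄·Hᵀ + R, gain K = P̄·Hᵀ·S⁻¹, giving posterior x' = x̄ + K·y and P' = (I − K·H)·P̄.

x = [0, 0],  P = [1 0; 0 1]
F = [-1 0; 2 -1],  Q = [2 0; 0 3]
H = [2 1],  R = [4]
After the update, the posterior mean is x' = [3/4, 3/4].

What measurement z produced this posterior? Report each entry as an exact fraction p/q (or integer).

x̄ = F·x = [0, 0]
P̄ = F·P·Fᵀ + Q = [3 -2; -2 8]
S = H·P̄·Hᵀ + R = [16]
K = P̄·Hᵀ·S⁻¹ = [1/4; 1/4]
x' − x̄ = [3/4, 3/4] = K·y
y = (KᵀK)⁻¹·Kᵀ·(x' − x̄) = [3]
z = y + H·x̄ = [3] + [0] = [3]

z = [3]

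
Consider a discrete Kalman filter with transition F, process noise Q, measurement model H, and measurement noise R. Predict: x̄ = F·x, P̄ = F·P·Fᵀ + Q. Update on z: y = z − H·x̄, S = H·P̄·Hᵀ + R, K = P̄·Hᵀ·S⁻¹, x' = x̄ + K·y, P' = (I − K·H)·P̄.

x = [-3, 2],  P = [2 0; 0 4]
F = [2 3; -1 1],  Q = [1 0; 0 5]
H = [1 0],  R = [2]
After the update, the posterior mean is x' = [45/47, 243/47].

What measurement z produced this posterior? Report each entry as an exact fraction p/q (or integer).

z = [1]

x̄ = F·x = [0, 5]
P̄ = F·P·Fᵀ + Q = [45 8; 8 11]
S = H·P̄·Hᵀ + R = [47]
K = P̄·Hᵀ·S⁻¹ = [45/47; 8/47]
x' − x̄ = [45/47, 8/47] = K·y
y = (KᵀK)⁻¹·Kᵀ·(x' − x̄) = [1]
z = y + H·x̄ = [1] + [0] = [1]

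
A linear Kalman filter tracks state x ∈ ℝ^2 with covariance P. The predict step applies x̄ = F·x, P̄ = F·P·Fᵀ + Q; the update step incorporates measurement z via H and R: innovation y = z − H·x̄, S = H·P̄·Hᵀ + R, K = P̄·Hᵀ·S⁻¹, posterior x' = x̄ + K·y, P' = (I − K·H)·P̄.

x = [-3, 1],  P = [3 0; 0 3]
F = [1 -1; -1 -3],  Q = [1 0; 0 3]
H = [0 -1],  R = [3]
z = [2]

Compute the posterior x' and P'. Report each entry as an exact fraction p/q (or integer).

x̄ = F·x = [-4, 0]
P̄ = F·P·Fᵀ + Q = [7 6; 6 33]
y = z − H·x̄ = [2]
S = H·P̄·Hᵀ + R = [36]
K = P̄·Hᵀ·S⁻¹ = [-1/6; -11/12]
x' = x̄ + K·y = [-13/3, -11/6]
P' = (I − K·H)·P̄ = [6 1/2; 1/2 11/4]

x' = [-13/3, -11/6]
P' = [6 1/2; 1/2 11/4]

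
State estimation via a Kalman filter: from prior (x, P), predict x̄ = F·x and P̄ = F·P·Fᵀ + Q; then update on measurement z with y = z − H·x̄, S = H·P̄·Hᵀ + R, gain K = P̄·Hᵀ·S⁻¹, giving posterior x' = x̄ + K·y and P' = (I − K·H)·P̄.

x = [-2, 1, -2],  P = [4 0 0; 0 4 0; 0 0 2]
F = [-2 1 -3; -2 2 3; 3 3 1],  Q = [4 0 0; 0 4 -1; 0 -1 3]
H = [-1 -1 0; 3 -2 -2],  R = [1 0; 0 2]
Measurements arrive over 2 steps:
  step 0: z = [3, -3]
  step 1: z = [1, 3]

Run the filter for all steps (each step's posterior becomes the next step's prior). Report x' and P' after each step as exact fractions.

step 0: x' = [2294/29023, -86130/29023, 132027/29023], P' = [159153/29023 -147972/29023 383214/29023; -147972/29023 165542/29023 -384025/29023; 383214/29023 -384025/29023 964624/29023]
step 1: x' = [-588809881/199096431, 408512246/199096431, -1586207935/199096431], P' = [767217158/464558339 -553239090/464558339 4879970980/1393675017; -553239090/464558339 771039315/464558339 -4586084546/1393675017; 4879970980/1393675017 -4586084546/1393675017 12035317682/1393675017]

step 0: x̄ = F·x = [11, 0, -5]
step 0: P̄ = F·P·Fᵀ + Q = [42 6 -18; 6 54 5; -18 5 77]
step 0: y = z − H·x̄ = [14, -46]
step 0: S = H·P̄·Hᵀ + R = [109 -50; -50 1088]
step 0: K = P̄·Hᵀ·S⁻¹ = [-11181/29023 6975/58046; -17570/29023 -3475/29023; 811/29023 -5778/29023]
step 0: x' = x̄ + K·y = [2294/29023, -86130/29023, 132027/29023]
step 0: P' = (I − K·H)·P̄ = [159153/29023 -147972/29023 383214/29023; -147972/29023 165542/29023 -384025/29023; 383214/29023 -384025/29023 964624/29023]
step 1: x̄ = F·x = [-486799/29023, 219233/29023, -119481/29023]
step 1: P̄ = F·P·Fᵀ + Q = [17094468/29023 -5674013/29023 -4051402/29023; -5674013/29023 2073396/29023 1361406/29023; -4051402/29023 1361406/29023 1305586/29023]
step 1: y = z − H·x̄ = [-238543/29023, 1746970/29023]
step 1: S = H·P̄·Hᵀ + R = [7848861/29023 -46842591/29023; -46842591/29023 295020414/29023]
step 1: K = P̄·Hᵀ·S⁻¹ = [-213978068/464558339 232223501/1393675017; -217800225/464558339 -216609304/1393675017; -293886434/1393675017 -43092222/464558339]
step 1: x' = x̄ + K·y = [-588809881/199096431, 408512246/199096431, -1586207935/199096431]
step 1: P' = (I − K·H)·P̄ = [767217158/464558339 -553239090/464558339 4879970980/1393675017; -553239090/464558339 771039315/464558339 -4586084546/1393675017; 4879970980/1393675017 -4586084546/1393675017 12035317682/1393675017]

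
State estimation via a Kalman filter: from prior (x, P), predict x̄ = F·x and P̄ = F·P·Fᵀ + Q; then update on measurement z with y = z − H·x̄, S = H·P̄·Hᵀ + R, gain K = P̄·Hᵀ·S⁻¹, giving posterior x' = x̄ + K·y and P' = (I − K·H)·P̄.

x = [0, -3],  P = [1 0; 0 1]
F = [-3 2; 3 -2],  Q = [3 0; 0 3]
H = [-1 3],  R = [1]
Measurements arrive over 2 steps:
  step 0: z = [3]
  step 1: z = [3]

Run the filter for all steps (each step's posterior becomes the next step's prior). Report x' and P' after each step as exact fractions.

step 0: x' = [-279/239, 153/239], P' = [799/239 248/239; 248/239 103/239]
step 1: x' = [-11986/27147, 22564/27147], P' = [274561/81441 85112/81441; 85112/81441 35257/81441]

step 0: x̄ = F·x = [-6, 6]
step 0: P̄ = F·P·Fᵀ + Q = [16 -13; -13 16]
step 0: y = z − H·x̄ = [-21]
step 0: S = H·P̄·Hᵀ + R = [239]
step 0: K = P̄·Hᵀ·S⁻¹ = [-55/239; 61/239]
step 0: x' = x̄ + K·y = [-279/239, 153/239]
step 0: P' = (I − K·H)·P̄ = [799/239 248/239; 248/239 103/239]
step 1: x̄ = F·x = [1143/239, -1143/239]
step 1: P̄ = F·P·Fᵀ + Q = [5344/239 -4627/239; -4627/239 5344/239]
step 1: y = z − H·x̄ = [5289/239]
step 1: S = H·P̄·Hᵀ + R = [81441/239]
step 1: K = P̄·Hᵀ·S⁻¹ = [-19225/81441; 20659/81441]
step 1: x' = x̄ + K·y = [-11986/27147, 22564/27147]
step 1: P' = (I − K·H)·P̄ = [274561/81441 85112/81441; 85112/81441 35257/81441]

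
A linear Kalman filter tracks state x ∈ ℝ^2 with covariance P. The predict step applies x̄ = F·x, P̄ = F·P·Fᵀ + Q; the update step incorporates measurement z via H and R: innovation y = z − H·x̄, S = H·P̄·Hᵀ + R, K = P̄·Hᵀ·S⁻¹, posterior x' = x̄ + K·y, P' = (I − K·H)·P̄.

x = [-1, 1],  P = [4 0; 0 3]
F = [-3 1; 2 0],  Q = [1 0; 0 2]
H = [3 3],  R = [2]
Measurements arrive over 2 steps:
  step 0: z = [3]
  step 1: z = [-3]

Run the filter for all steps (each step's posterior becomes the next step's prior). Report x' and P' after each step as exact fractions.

step 0: x̄ = F·x = [4, -2]
step 0: P̄ = F·P·Fᵀ + Q = [40 -24; -24 18]
step 0: y = z − H·x̄ = [-3]
step 0: S = H·P̄·Hᵀ + R = [92]
step 0: K = P̄·Hᵀ·S⁻¹ = [12/23; -9/46]
step 0: x' = x̄ + K·y = [56/23, -65/46]
step 0: P' = (I − K·H)·P̄ = [344/23 -336/23; -336/23 333/23]
step 1: x̄ = F·x = [-401/46, 112/23]
step 1: P̄ = F·P·Fᵀ + Q = [5468/23 -2736/23; -2736/23 1422/23]
step 1: y = z − H·x̄ = [393/46]
step 1: S = H·P̄·Hᵀ + R = [12808/23]
step 1: K = P̄·Hᵀ·S⁻¹ = [2049/3202; -1971/6404]
step 1: x' = x̄ + K·y = [-20815/6404, 28691/12808]
step 1: P' = (I − K·H)·P̄ = [15542/1601 -14859/1601; -14859/1601 29061/3202]

step 0: x' = [56/23, -65/46], P' = [344/23 -336/23; -336/23 333/23]
step 1: x' = [-20815/6404, 28691/12808], P' = [15542/1601 -14859/1601; -14859/1601 29061/3202]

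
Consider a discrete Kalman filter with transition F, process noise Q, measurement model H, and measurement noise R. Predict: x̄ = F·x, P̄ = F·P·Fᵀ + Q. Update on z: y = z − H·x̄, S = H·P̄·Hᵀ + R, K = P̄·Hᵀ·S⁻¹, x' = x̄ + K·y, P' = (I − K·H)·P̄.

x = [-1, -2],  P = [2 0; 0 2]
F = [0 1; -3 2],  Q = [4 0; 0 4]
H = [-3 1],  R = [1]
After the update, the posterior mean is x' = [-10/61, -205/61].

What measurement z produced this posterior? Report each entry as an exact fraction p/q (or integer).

z = [-3]

x̄ = F·x = [-2, -1]
P̄ = F·P·Fᵀ + Q = [6 4; 4 30]
S = H·P̄·Hᵀ + R = [61]
K = P̄·Hᵀ·S⁻¹ = [-14/61; 18/61]
x' − x̄ = [112/61, -144/61] = K·y
y = (KᵀK)⁻¹·Kᵀ·(x' − x̄) = [-8]
z = y + H·x̄ = [-8] + [5] = [-3]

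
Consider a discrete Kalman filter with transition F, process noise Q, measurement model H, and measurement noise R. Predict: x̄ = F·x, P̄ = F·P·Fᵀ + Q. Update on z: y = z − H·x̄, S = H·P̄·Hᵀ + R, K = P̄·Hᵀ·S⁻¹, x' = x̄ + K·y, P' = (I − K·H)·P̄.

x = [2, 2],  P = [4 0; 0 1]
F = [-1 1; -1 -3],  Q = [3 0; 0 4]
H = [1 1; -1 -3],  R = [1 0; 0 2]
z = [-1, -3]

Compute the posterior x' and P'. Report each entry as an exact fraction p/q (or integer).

x̄ = F·x = [0, -8]
P̄ = F·P·Fᵀ + Q = [8 1; 1 17]
y = z − H·x̄ = [7, -27]
S = H·P̄·Hᵀ + R = [28 -63; -63 169]
K = P̄·Hᵀ·S⁻¹ = [828/763 37/109; -234/763 -46/109]
x' = x̄ + K·y = [-171/109, 136/109]
P' = (I − K·H)·P̄ = [1501/763 -673/763; -673/763 439/763]

x' = [-171/109, 136/109]
P' = [1501/763 -673/763; -673/763 439/763]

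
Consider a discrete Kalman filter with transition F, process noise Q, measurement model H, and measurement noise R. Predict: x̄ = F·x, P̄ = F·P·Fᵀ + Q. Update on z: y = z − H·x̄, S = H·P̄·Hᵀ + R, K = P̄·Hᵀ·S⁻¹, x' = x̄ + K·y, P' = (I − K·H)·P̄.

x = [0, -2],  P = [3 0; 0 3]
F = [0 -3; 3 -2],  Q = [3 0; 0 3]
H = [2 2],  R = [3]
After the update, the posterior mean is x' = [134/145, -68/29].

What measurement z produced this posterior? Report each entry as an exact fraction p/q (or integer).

z = [-3]

x̄ = F·x = [6, 4]
P̄ = F·P·Fᵀ + Q = [30 18; 18 42]
S = H·P̄·Hᵀ + R = [435]
K = P̄·Hᵀ·S⁻¹ = [32/145; 8/29]
x' − x̄ = [-736/145, -184/29] = K·y
y = (KᵀK)⁻¹·Kᵀ·(x' − x̄) = [-23]
z = y + H·x̄ = [-23] + [20] = [-3]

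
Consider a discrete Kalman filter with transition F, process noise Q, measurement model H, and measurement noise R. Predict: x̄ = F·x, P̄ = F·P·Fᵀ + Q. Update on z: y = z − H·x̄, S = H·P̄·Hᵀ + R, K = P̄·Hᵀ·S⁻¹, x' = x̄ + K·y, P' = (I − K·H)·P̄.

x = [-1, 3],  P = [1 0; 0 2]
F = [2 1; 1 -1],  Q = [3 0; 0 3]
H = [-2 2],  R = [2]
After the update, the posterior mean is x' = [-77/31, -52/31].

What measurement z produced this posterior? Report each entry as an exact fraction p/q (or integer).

x̄ = F·x = [1, -4]
P̄ = F·P·Fᵀ + Q = [9 0; 0 6]
S = H·P̄·Hᵀ + R = [62]
K = P̄·Hᵀ·S⁻¹ = [-9/31; 6/31]
x' − x̄ = [-108/31, 72/31] = K·y
y = (KᵀK)⁻¹·Kᵀ·(x' − x̄) = [12]
z = y + H·x̄ = [12] + [-10] = [2]

z = [2]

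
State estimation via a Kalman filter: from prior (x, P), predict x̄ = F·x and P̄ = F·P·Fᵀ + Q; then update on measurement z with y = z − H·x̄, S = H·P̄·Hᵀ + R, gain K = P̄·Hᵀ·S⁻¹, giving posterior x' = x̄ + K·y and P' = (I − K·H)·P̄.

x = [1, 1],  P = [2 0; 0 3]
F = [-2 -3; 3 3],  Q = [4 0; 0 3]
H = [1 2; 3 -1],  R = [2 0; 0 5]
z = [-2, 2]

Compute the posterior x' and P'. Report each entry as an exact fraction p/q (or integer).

x̄ = F·x = [-5, 6]
P̄ = F·P·Fᵀ + Q = [39 -39; -39 48]
y = z − H·x̄ = [-9, 23]
S = H·P̄·Hᵀ + R = [77 -174; -174 638]
K = P̄·Hᵀ·S⁻¹ = [3/25 201/725; 132/325 -2787/18850]
x' = x̄ + K·y = [43/145, -3981/3770]
P' = (I − K·H)·P̄ = [312/725 -69/725; -69/725 8553/18850]

x' = [43/145, -3981/3770]
P' = [312/725 -69/725; -69/725 8553/18850]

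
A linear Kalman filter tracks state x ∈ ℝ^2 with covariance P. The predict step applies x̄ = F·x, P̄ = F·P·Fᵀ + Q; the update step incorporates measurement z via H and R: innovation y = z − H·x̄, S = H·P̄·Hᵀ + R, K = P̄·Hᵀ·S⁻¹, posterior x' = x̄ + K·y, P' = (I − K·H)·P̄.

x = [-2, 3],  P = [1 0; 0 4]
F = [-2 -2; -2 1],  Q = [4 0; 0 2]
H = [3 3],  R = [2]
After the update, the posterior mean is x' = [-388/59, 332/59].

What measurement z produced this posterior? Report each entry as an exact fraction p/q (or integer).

z = [-3]

x̄ = F·x = [-2, 7]
P̄ = F·P·Fᵀ + Q = [24 -4; -4 10]
S = H·P̄·Hᵀ + R = [236]
K = P̄·Hᵀ·S⁻¹ = [15/59; 9/118]
x' − x̄ = [-270/59, -81/59] = K·y
y = (KᵀK)⁻¹·Kᵀ·(x' − x̄) = [-18]
z = y + H·x̄ = [-18] + [15] = [-3]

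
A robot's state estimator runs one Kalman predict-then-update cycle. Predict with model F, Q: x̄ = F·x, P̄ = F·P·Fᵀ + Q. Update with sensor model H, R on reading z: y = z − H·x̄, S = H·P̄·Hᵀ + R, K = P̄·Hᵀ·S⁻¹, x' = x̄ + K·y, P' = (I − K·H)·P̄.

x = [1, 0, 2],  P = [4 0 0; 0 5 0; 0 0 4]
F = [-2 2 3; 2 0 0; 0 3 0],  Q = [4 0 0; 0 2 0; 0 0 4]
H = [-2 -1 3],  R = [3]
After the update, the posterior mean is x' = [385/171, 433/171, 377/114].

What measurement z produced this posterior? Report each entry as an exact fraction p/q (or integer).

x̄ = F·x = [4, 2, 0]
P̄ = F·P·Fᵀ + Q = [76 -16 30; -16 18 0; 30 0 49]
S = H·P̄·Hᵀ + R = [342]
K = P̄·Hᵀ·S⁻¹ = [-23/171; 7/171; 29/114]
x' − x̄ = [-299/171, 91/171, 377/114] = K·y
y = (KᵀK)⁻¹·Kᵀ·(x' − x̄) = [13]
z = y + H·x̄ = [13] + [-10] = [3]

z = [3]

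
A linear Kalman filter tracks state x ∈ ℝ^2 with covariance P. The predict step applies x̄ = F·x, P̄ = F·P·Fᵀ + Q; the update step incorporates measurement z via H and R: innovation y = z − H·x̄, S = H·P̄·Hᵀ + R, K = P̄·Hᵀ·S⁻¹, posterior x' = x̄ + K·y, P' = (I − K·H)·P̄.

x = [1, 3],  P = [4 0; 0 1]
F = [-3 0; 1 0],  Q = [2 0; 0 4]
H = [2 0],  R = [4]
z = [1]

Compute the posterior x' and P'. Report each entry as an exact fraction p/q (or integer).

x' = [16/39, -1/13]
P' = [38/39 -4/13; -4/13 56/13]

x̄ = F·x = [-3, 1]
P̄ = F·P·Fᵀ + Q = [38 -12; -12 8]
y = z − H·x̄ = [7]
S = H·P̄·Hᵀ + R = [156]
K = P̄·Hᵀ·S⁻¹ = [19/39; -2/13]
x' = x̄ + K·y = [16/39, -1/13]
P' = (I − K·H)·P̄ = [38/39 -4/13; -4/13 56/13]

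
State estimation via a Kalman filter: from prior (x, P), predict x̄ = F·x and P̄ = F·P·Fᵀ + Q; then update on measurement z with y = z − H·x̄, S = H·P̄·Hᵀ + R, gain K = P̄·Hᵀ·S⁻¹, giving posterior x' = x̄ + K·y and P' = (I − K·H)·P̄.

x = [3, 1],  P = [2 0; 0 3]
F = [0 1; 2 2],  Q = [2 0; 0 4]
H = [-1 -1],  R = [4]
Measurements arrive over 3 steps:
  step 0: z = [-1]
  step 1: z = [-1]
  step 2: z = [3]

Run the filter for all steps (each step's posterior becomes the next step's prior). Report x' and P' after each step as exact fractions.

step 0: x̄ = F·x = [1, 8]
step 0: P̄ = F·P·Fᵀ + Q = [5 6; 6 24]
step 0: y = z − H·x̄ = [8]
step 0: S = H·P̄·Hᵀ + R = [45]
step 0: K = P̄·Hᵀ·S⁻¹ = [-11/45; -2/3]
step 0: x' = x̄ + K·y = [-43/45, 8/3]
step 0: P' = (I − K·H)·P̄ = [104/45 -4/3; -4/3 4]
step 1: x̄ = F·x = [8/3, 154/45]
step 1: P̄ = F·P·Fᵀ + Q = [6 16/3; 16/3 836/45]
step 1: y = z − H·x̄ = [229/45]
step 1: S = H·P̄·Hᵀ + R = [1766/45]
step 1: K = P̄·Hᵀ·S⁻¹ = [-255/883; -538/883]
step 1: x' = x̄ + K·y = [1057/883, 284/883]
step 1: P' = (I − K·H)·P̄ = [2408/883 -1388/883; -1388/883 3540/883]
step 2: x̄ = F·x = [284/883, 2682/883]
step 2: P̄ = F·P·Fᵀ + Q = [5306/883 4304/883; 4304/883 16220/883]
step 2: y = z − H·x̄ = [5615/883]
step 2: S = H·P̄·Hᵀ + R = [33666/883]
step 2: K = P̄·Hᵀ·S⁻¹ = [-155/543; -10262/16833]
step 2: x' = x̄ + K·y = [-811/543, -14128/16833]
step 2: P' = (I − K·H)·P̄ = [1576/543 -956/543; -956/543 70684/16833]

step 0: x' = [-43/45, 8/3], P' = [104/45 -4/3; -4/3 4]
step 1: x' = [1057/883, 284/883], P' = [2408/883 -1388/883; -1388/883 3540/883]
step 2: x' = [-811/543, -14128/16833], P' = [1576/543 -956/543; -956/543 70684/16833]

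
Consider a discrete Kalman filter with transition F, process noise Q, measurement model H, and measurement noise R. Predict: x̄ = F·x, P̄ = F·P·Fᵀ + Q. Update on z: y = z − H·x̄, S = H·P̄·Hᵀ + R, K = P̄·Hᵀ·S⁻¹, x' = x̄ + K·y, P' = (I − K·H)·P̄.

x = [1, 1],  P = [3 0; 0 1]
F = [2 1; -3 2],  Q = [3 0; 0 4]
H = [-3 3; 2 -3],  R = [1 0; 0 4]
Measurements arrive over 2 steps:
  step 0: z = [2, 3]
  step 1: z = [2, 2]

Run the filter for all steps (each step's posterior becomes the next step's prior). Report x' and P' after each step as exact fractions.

step 0: x̄ = F·x = [3, -1]
step 0: P̄ = F·P·Fᵀ + Q = [16 -16; -16 35]
step 0: y = z − H·x̄ = [14, -6]
step 0: S = H·P̄·Hᵀ + R = [748 -651; -651 575]
step 0: K = P̄·Hᵀ·S⁻¹ = [-3120/6299 -2656/6299; -1212/6299 -2873/6299]
step 0: x' = x̄ + K·y = [-8847/6299, -6029/6299]
step 0: P' = (I − K·H)·P̄ = [13744/6299 12704/6299; 12704/6299 12300/6299]
step 1: x̄ = F·x = [-23723/6299, 14483/6299]
step 1: P̄ = F·P·Fᵀ + Q = [136989/6299 -45160/6299; -45160/6299 45644/6299]
step 1: y = z − H·x̄ = [-102020/6299, 103493/6299]
step 1: S = H·P̄·Hᵀ + R = [2462876/6299 -1910130/6299; -1910130/6299 1525868/6299]
step 1: K = P̄·Hᵀ·S⁻¹ = [-2051436/4343033 -2805249/8686066; -730914/4343033 -1561802/4343033]
step 1: x' = x̄ + K·y = [-12352465/8686066, -3836733/4343033]
step 1: P' = (I − K·H)·P̄ = [7661934/4343033 6978122/4343033; 6978122/4343033 6734484/4343033]

step 0: x' = [-8847/6299, -6029/6299], P' = [13744/6299 12704/6299; 12704/6299 12300/6299]
step 1: x' = [-12352465/8686066, -3836733/4343033], P' = [7661934/4343033 6978122/4343033; 6978122/4343033 6734484/4343033]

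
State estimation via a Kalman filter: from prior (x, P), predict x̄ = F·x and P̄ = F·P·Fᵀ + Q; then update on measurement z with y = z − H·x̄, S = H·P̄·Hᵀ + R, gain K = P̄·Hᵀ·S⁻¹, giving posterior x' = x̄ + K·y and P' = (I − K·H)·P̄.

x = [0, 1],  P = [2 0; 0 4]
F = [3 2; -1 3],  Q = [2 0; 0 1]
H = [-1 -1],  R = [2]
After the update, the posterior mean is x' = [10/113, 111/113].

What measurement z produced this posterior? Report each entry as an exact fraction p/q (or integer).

x̄ = F·x = [2, 3]
P̄ = F·P·Fᵀ + Q = [36 18; 18 39]
S = H·P̄·Hᵀ + R = [113]
K = P̄·Hᵀ·S⁻¹ = [-54/113; -57/113]
x' − x̄ = [-216/113, -228/113] = K·y
y = (KᵀK)⁻¹·Kᵀ·(x' − x̄) = [4]
z = y + H·x̄ = [4] + [-5] = [-1]

z = [-1]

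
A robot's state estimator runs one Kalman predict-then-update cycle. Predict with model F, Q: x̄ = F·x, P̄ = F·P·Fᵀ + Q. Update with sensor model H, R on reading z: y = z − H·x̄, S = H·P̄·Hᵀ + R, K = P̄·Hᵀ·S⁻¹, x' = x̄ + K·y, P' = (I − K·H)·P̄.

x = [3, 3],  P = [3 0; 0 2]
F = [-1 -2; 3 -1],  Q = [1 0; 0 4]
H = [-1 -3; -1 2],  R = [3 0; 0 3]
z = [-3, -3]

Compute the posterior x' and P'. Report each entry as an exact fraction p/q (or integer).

x̄ = F·x = [-9, 6]
P̄ = F·P·Fᵀ + Q = [12 -5; -5 33]
y = z − H·x̄ = [6, -24]
S = H·P̄·Hᵀ + R = [282 -191; -191 167]
K = P̄·Hᵀ·S⁻¹ = [-3701/10613 -5631/10613; -2137/10613 2068/10613]
x' = x̄ + K·y = [17421/10613, 1224/10613]
P' = (I − K·H)·P̄ = [14577/10613 -1158/10613; -1158/10613 2523/10613]

x' = [17421/10613, 1224/10613]
P' = [14577/10613 -1158/10613; -1158/10613 2523/10613]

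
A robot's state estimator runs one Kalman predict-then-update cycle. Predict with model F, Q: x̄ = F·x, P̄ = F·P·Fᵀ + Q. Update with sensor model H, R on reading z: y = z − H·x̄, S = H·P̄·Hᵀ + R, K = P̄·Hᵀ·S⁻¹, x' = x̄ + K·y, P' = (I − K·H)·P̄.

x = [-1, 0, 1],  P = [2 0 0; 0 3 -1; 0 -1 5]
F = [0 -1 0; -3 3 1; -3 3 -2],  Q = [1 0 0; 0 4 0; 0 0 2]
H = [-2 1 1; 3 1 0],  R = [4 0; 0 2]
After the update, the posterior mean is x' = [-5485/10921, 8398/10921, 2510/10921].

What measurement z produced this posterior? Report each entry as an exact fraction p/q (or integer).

x̄ = F·x = [0, 4, 1]
P̄ = F·P·Fᵀ + Q = [4 -8 -11; -8 48 38; -11 38 79]
S = H·P̄·Hᵀ + R = [299 21; 21 38]
K = P̄·Hᵀ·S⁻¹ = [-1110/10921 1763/10921; 3372/10921 5034/10921; 5177/10921 -1424/10921]
x' − x̄ = [-5485/10921, -35286/10921, -8411/10921] = K·y
y = (KᵀK)⁻¹·Kᵀ·(x' − x̄) = [-3, -5]
z = y + H·x̄ = [-3, -5] + [5, 4] = [2, -1]

z = [2, -1]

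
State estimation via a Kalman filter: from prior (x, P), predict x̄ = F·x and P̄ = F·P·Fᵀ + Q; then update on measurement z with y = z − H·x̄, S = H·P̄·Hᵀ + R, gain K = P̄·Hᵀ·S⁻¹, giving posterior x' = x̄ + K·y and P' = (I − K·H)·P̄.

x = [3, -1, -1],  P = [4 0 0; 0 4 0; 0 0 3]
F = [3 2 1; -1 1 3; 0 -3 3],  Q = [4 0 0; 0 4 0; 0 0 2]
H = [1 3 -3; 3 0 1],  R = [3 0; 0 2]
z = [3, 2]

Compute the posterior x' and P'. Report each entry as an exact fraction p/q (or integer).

x' = [132417/49240, -290941/49240, -58903/9848]
P' = [298833/98480 -931509/98480 -167847/19696; -931509/98480 3118697/98480 559971/19696; -167847/19696 559971/19696 508405/19696]

x̄ = F·x = [6, -7, 0]
P̄ = F·P·Fᵀ + Q = [59 5 -15; 5 39 15; -15 15 65]
y = z − H·x̄ = [18, -16]
S = H·P̄·Hᵀ + R = [848 192; 192 508]
K = P̄·Hᵀ·S⁻¹ = [7337/98480 3579/12310; 8339/98480 333/12310; -4383/19696 152/1231]
x' = x̄ + K·y = [132417/49240, -290941/49240, -58903/9848]
P' = (I − K·H)·P̄ = [298833/98480 -931509/98480 -167847/19696; -931509/98480 3118697/98480 559971/19696; -167847/19696 559971/19696 508405/19696]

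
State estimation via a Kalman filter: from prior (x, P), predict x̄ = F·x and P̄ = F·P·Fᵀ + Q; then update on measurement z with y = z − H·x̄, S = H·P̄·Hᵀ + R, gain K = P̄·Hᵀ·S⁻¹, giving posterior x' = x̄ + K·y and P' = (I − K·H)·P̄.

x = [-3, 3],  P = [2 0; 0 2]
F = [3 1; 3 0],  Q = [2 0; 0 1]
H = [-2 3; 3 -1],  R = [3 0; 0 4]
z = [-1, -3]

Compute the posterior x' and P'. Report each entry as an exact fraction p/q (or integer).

x' = [-8222/5117, -1245/731]
P' = [3930/5117 474/731; 474/731 610/731]

x̄ = F·x = [-6, -9]
P̄ = F·P·Fᵀ + Q = [22 18; 18 19]
y = z − H·x̄ = [14, 6]
S = H·P̄·Hᵀ + R = [46 9; 9 113]
K = P̄·Hᵀ·S⁻¹ = [698/5117 2118/5117; 294/731 203/731]
x' = x̄ + K·y = [-8222/5117, -1245/731]
P' = (I − K·H)·P̄ = [3930/5117 474/731; 474/731 610/731]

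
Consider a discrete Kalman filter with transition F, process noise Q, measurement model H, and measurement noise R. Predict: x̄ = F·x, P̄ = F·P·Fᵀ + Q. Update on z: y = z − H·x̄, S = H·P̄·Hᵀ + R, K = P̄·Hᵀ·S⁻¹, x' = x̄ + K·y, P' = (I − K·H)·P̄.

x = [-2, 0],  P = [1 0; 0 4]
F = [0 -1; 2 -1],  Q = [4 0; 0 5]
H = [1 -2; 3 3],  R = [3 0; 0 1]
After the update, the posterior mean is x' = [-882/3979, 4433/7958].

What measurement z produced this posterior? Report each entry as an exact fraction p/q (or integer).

x̄ = F·x = [0, -4]
P̄ = F·P·Fᵀ + Q = [8 4; 4 13]
S = H·P̄·Hᵀ + R = [47 -66; -66 262]
K = P̄·Hᵀ·S⁻¹ = [1188/3979 846/3979; -1199/3979 945/7958]
x' − x̄ = [-882/3979, 36265/7958] = K·y
y = (KᵀK)⁻¹·Kᵀ·(x' − x̄) = [-10, 13]
z = y + H·x̄ = [-10, 13] + [8, -12] = [-2, 1]

z = [-2, 1]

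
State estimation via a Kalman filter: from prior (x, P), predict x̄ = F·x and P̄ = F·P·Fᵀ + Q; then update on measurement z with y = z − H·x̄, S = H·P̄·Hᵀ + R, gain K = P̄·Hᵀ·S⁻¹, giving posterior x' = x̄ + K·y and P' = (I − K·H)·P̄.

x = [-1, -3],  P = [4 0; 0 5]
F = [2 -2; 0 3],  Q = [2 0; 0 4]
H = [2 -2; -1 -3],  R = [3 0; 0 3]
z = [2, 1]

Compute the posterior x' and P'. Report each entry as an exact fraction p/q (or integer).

x̄ = F·x = [4, -9]
P̄ = F·P·Fᵀ + Q = [38 -30; -30 49]
y = z − H·x̄ = [-24, -22]
S = H·P̄·Hᵀ + R = [591 338; 338 302]
K = P̄·Hᵀ·S⁻¹ = [11748/32119 -7618/32119; -4085/32119 -15743/64238]
x' = x̄ + K·y = [14120/32119, -17858/32119]
P' = (I − K·H)·P̄ = [18930/32119 1308/32119; 1308/32119 14871/64238]

x' = [14120/32119, -17858/32119]
P' = [18930/32119 1308/32119; 1308/32119 14871/64238]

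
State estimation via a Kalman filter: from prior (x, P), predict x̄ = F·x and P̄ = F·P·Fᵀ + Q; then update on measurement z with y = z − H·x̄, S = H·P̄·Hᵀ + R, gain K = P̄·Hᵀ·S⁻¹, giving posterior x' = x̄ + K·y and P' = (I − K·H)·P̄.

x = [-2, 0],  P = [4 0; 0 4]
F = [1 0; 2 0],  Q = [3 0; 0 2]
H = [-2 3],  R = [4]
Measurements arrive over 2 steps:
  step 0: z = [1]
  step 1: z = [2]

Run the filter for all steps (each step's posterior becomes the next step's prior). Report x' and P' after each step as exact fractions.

step 0: x' = [-53/49, -25/49], P' = [293/49 202/49; 202/49 160/49]
step 1: x' = [-659/3177, 1472/3177], P' = [20662/3177 14360/3177; 14360/3177 11332/3177]

step 0: x̄ = F·x = [-2, -4]
step 0: P̄ = F·P·Fᵀ + Q = [7 8; 8 18]
step 0: y = z − H·x̄ = [9]
step 0: S = H·P̄·Hᵀ + R = [98]
step 0: K = P̄·Hᵀ·S⁻¹ = [5/49; 19/49]
step 0: x' = x̄ + K·y = [-53/49, -25/49]
step 0: P' = (I − K·H)·P̄ = [293/49 202/49; 202/49 160/49]
step 1: x̄ = F·x = [-53/49, -106/49]
step 1: P̄ = F·P·Fᵀ + Q = [440/49 586/49; 586/49 1270/49]
step 1: y = z − H·x̄ = [310/49]
step 1: S = H·P̄·Hᵀ + R = [6354/49]
step 1: K = P̄·Hᵀ·S⁻¹ = [439/3177; 1319/3177]
step 1: x' = x̄ + K·y = [-659/3177, 1472/3177]
step 1: P' = (I − K·H)·P̄ = [20662/3177 14360/3177; 14360/3177 11332/3177]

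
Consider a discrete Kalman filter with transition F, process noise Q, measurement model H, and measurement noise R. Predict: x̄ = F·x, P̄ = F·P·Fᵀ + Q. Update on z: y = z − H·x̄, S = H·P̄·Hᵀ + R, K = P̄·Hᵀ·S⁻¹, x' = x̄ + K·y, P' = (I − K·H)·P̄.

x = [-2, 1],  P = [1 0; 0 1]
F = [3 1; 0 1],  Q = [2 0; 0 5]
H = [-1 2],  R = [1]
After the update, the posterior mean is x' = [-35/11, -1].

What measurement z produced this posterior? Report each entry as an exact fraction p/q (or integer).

x̄ = F·x = [-5, 1]
P̄ = F·P·Fᵀ + Q = [12 1; 1 6]
S = H·P̄·Hᵀ + R = [33]
K = P̄·Hᵀ·S⁻¹ = [-10/33; 1/3]
x' − x̄ = [20/11, -2] = K·y
y = (KᵀK)⁻¹·Kᵀ·(x' − x̄) = [-6]
z = y + H·x̄ = [-6] + [7] = [1]

z = [1]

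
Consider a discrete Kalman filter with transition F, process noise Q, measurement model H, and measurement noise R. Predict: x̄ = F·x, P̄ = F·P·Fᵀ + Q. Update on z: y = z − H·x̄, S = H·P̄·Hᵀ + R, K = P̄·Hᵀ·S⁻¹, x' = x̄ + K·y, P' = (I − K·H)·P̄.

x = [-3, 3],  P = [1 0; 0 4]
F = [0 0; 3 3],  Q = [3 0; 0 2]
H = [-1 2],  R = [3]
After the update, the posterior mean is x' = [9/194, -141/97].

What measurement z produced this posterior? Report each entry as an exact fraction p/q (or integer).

z = [-3]

x̄ = F·x = [0, 0]
P̄ = F·P·Fᵀ + Q = [3 0; 0 47]
S = H·P̄·Hᵀ + R = [194]
K = P̄·Hᵀ·S⁻¹ = [-3/194; 47/97]
x' − x̄ = [9/194, -141/97] = K·y
y = (KᵀK)⁻¹·Kᵀ·(x' − x̄) = [-3]
z = y + H·x̄ = [-3] + [0] = [-3]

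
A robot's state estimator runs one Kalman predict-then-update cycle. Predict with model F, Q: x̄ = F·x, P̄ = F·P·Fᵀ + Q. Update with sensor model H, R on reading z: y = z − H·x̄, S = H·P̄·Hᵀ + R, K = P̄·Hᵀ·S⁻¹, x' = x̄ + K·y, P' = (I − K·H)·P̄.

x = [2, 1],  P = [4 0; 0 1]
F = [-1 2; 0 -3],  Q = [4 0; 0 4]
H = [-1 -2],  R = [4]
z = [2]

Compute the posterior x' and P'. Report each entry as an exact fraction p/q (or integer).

x' = [0, -13/11]
P' = [12 -6; -6 43/11]

x̄ = F·x = [0, -3]
P̄ = F·P·Fᵀ + Q = [12 -6; -6 13]
y = z − H·x̄ = [-4]
S = H·P̄·Hᵀ + R = [44]
K = P̄·Hᵀ·S⁻¹ = [0; -5/11]
x' = x̄ + K·y = [0, -13/11]
P' = (I − K·H)·P̄ = [12 -6; -6 43/11]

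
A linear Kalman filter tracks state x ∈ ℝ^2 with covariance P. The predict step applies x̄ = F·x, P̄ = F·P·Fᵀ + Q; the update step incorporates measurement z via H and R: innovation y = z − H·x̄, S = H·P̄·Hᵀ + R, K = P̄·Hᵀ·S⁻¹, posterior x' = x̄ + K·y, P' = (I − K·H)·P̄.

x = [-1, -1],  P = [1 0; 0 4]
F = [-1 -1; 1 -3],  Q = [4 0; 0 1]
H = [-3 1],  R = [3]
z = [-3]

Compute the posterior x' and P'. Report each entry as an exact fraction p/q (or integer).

x̄ = F·x = [2, 2]
P̄ = F·P·Fᵀ + Q = [9 11; 11 38]
y = z − H·x̄ = [1]
S = H·P̄·Hᵀ + R = [56]
K = P̄·Hᵀ·S⁻¹ = [-2/7; 5/56]
x' = x̄ + K·y = [12/7, 117/56]
P' = (I − K·H)·P̄ = [31/7 87/7; 87/7 2103/56]

x' = [12/7, 117/56]
P' = [31/7 87/7; 87/7 2103/56]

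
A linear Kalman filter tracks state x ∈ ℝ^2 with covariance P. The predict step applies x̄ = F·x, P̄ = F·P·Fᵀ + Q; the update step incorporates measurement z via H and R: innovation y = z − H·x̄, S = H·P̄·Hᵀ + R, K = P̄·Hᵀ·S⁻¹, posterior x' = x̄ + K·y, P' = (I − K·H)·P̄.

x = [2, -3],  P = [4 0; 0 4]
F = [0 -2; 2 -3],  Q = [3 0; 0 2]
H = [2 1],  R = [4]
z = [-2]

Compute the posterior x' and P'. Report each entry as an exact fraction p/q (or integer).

x̄ = F·x = [6, 13]
P̄ = F·P·Fᵀ + Q = [19 24; 24 54]
y = z − H·x̄ = [-27]
S = H·P̄·Hᵀ + R = [230]
K = P̄·Hᵀ·S⁻¹ = [31/115; 51/115]
x' = x̄ + K·y = [-147/115, 118/115]
P' = (I − K·H)·P̄ = [263/115 -402/115; -402/115 1008/115]

x' = [-147/115, 118/115]
P' = [263/115 -402/115; -402/115 1008/115]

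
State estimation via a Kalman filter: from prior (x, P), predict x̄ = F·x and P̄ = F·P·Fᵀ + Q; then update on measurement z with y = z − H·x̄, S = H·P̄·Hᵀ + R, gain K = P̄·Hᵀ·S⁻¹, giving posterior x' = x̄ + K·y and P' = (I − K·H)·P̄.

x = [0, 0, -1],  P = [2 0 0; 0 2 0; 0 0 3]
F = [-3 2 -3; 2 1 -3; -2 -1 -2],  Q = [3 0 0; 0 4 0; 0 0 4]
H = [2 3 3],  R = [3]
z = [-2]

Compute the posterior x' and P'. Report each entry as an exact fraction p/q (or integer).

x̄ = F·x = [3, 3, 2]
P̄ = F·P·Fᵀ + Q = [56 19 26; 19 41 8; 26 8 26]
y = z − H·x̄ = [-23]
S = H·P̄·Hᵀ + R = [1514]
K = P̄·Hᵀ·S⁻¹ = [247/1514; 185/1514; 77/757]
x' = x̄ + K·y = [-1139/1514, 287/1514, -257/757]
P' = (I − K·H)·P̄ = [23775/1514 -16929/1514 663/757; -16929/1514 27849/1514 -8189/757; 663/757 -8189/757 7824/757]

x' = [-1139/1514, 287/1514, -257/757]
P' = [23775/1514 -16929/1514 663/757; -16929/1514 27849/1514 -8189/757; 663/757 -8189/757 7824/757]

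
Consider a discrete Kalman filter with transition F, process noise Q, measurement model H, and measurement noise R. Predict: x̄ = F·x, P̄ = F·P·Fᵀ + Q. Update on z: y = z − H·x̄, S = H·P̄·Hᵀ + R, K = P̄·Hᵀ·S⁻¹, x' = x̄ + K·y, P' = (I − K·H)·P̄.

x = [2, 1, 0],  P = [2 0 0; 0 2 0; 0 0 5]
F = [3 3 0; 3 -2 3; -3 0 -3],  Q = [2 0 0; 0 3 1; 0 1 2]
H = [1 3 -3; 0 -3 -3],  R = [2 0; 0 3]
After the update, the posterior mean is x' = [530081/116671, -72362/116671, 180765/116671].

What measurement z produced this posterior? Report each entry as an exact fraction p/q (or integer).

x̄ = F·x = [9, 4, -6]
P̄ = F·P·Fᵀ + Q = [38 6 -18; 6 74 -62; -18 -62 65]
S = H·P̄·Hᵀ + R = [2551 -45; -45 138]
K = P̄·Hᵀ·S⁻¹ = [5600/116671 32262/116671; 18504/116671 -24402/116671; -18489/116671 -13638/116671]
x' − x̄ = [-519958/116671, -539046/116671, 880791/116671] = K·y
y = (KᵀK)⁻¹·Kᵀ·(x' − x̄) = [-41, -9]
z = y + H·x̄ = [-41, -9] + [39, 6] = [-2, -3]

z = [-2, -3]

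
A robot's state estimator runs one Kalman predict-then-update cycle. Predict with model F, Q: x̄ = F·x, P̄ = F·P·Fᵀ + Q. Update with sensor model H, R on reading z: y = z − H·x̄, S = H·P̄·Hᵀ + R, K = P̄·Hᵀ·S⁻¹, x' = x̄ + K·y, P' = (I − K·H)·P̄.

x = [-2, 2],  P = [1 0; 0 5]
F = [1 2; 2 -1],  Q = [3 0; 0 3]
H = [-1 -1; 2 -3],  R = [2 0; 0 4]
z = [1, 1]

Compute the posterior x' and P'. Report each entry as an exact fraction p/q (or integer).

x̄ = F·x = [2, -6]
P̄ = F·P·Fᵀ + Q = [24 -8; -8 12]
y = z − H·x̄ = [-3, -21]
S = H·P̄·Hᵀ + R = [22 -20; -20 304]
K = P̄·Hᵀ·S⁻¹ = [-214/393 79/393; -47/131 -51/262]
x' = x̄ + K·y = [-77/131, -219/262]
P' = (I − K·H)·P̄ = [320/393 36/131; 36/131 58/131]

x' = [-77/131, -219/262]
P' = [320/393 36/131; 36/131 58/131]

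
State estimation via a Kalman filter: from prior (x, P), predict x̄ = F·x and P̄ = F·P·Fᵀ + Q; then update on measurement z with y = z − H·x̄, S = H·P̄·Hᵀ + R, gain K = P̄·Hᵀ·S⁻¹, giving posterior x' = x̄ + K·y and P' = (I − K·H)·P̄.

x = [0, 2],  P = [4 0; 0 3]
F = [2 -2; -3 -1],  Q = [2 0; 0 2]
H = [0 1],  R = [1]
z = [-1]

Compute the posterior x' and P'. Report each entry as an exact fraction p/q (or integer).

x̄ = F·x = [-4, -2]
P̄ = F·P·Fᵀ + Q = [30 -18; -18 41]
y = z − H·x̄ = [1]
S = H·P̄·Hᵀ + R = [42]
K = P̄·Hᵀ·S⁻¹ = [-3/7; 41/42]
x' = x̄ + K·y = [-31/7, -43/42]
P' = (I − K·H)·P̄ = [156/7 -3/7; -3/7 41/42]

x' = [-31/7, -43/42]
P' = [156/7 -3/7; -3/7 41/42]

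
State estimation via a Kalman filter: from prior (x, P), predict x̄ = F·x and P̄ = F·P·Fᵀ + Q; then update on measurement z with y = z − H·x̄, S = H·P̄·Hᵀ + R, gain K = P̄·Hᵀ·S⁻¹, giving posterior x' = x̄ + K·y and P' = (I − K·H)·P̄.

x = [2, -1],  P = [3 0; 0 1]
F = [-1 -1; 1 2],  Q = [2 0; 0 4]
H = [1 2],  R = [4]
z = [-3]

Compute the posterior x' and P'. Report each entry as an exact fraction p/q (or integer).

x' = [-13/17, -1]
P' = [94/17 -3; -3 5/2]

x̄ = F·x = [-1, 0]
P̄ = F·P·Fᵀ + Q = [6 -5; -5 11]
y = z − H·x̄ = [-2]
S = H·P̄·Hᵀ + R = [34]
K = P̄·Hᵀ·S⁻¹ = [-2/17; 1/2]
x' = x̄ + K·y = [-13/17, -1]
P' = (I − K·H)·P̄ = [94/17 -3; -3 5/2]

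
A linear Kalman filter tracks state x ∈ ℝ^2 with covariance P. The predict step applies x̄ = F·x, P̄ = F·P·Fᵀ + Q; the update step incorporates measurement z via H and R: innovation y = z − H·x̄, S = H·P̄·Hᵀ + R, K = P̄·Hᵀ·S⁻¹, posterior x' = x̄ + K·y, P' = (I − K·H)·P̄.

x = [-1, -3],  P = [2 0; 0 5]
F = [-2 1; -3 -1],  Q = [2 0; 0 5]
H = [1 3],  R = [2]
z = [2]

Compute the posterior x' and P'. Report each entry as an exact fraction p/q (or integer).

x̄ = F·x = [-1, 6]
P̄ = F·P·Fᵀ + Q = [15 7; 7 28]
y = z − H·x̄ = [-15]
S = H·P̄·Hᵀ + R = [311]
K = P̄·Hᵀ·S⁻¹ = [36/311; 91/311]
x' = x̄ + K·y = [-851/311, 501/311]
P' = (I − K·H)·P̄ = [3369/311 -1099/311; -1099/311 427/311]

x' = [-851/311, 501/311]
P' = [3369/311 -1099/311; -1099/311 427/311]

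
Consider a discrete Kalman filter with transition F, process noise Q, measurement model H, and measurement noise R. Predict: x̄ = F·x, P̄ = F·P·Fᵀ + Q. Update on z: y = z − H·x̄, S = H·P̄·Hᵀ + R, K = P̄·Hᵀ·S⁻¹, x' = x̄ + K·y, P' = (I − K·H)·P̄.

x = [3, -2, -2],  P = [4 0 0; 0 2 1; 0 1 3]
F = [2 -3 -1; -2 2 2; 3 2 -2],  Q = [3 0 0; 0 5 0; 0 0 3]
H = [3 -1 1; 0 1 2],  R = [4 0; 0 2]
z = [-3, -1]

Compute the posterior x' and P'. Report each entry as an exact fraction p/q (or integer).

x' = [-62176/129425, 13167/25885, -98756/129425]
P' = [185042/129425 56616/25885 -157198/129425; 56616/25885 25970/5177 -62734/25885; -157198/129425 -62734/25885 215112/129425]

x̄ = F·x = [14, -14, 9]
P̄ = F·P·Fᵀ + Q = [46 -42 22; -42 49 -28; 22 -28 51]
y = z − H·x̄ = [-68, -5]
S = H·P̄·Hᵀ + R = [958 87; 87 143]
K = P̄·Hᵀ·S⁻¹ = [28712/129425 -15658/129425; -5684/25885 2191/25885; 14297/129425 58277/129425]
x' = x̄ + K·y = [-62176/129425, 13167/25885, -98756/129425]
P' = (I − K·H)·P̄ = [185042/129425 56616/25885 -157198/129425; 56616/25885 25970/5177 -62734/25885; -157198/129425 -62734/25885 215112/129425]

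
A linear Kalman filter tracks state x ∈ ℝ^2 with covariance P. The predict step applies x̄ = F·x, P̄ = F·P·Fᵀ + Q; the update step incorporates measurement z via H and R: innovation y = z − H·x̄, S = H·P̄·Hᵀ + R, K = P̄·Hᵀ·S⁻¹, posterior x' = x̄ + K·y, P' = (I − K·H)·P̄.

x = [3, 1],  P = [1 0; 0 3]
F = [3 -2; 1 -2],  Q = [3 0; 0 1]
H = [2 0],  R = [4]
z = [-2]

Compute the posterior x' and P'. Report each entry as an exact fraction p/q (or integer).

x' = [-17/25, -19/5]
P' = [24/25 3/5; 3/5 5]

x̄ = F·x = [7, 1]
P̄ = F·P·Fᵀ + Q = [24 15; 15 14]
y = z − H·x̄ = [-16]
S = H·P̄·Hᵀ + R = [100]
K = P̄·Hᵀ·S⁻¹ = [12/25; 3/10]
x' = x̄ + K·y = [-17/25, -19/5]
P' = (I − K·H)·P̄ = [24/25 3/5; 3/5 5]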